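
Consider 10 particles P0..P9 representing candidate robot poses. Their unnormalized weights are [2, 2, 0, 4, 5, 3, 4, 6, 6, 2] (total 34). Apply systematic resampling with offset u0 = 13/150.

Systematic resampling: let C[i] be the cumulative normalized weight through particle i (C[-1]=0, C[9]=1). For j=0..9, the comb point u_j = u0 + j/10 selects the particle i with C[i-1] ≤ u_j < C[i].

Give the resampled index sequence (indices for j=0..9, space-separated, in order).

1 3 4 5 6 6 7 8 8 9

C = [1/17, 2/17, 2/17, 4/17, 13/34, 8/17, 10/17, 13/17, 16/17, 1]
j=0: u_0=13/150 ∈ [1/17, 2/17) → index 1
j=1: u_1=14/75 ∈ [2/17, 4/17) → index 3
j=2: u_2=43/150 ∈ [4/17, 13/34) → index 4
j=3: u_3=29/75 ∈ [13/34, 8/17) → index 5
j=4: u_4=73/150 ∈ [8/17, 10/17) → index 6
j=5: u_5=44/75 ∈ [8/17, 10/17) → index 6
j=6: u_6=103/150 ∈ [10/17, 13/17) → index 7
j=7: u_7=59/75 ∈ [13/17, 16/17) → index 8
j=8: u_8=133/150 ∈ [13/17, 16/17) → index 8
j=9: u_9=74/75 ∈ [16/17, 1) → index 9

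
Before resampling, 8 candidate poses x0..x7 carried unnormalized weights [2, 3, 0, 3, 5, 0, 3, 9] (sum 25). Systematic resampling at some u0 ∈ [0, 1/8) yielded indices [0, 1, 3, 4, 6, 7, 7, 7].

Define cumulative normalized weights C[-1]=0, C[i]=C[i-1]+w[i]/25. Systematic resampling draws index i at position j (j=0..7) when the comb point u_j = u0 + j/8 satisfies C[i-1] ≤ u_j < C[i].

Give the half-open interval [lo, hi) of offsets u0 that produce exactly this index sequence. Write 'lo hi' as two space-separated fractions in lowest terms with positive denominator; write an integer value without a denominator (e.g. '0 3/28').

1/50 7/100

C = [2/25, 1/5, 1/5, 8/25, 13/25, 13/25, 16/25, 1]
j=0 picked index 0: u0 ∈ [0, 2/25)
j=1 picked index 1: u0 ∈ [-9/200, 3/40)
j=2 picked index 3: u0 ∈ [-1/20, 7/100)
j=3 picked index 4: u0 ∈ [-11/200, 29/200)
j=4 picked index 6: u0 ∈ [1/50, 7/50)
j=5 picked index 7: u0 ∈ [3/200, 3/8)
j=6 picked index 7: u0 ∈ [-11/100, 1/4)
j=7 picked index 7: u0 ∈ [-47/200, 1/8)
intersection: [1/50, 7/100)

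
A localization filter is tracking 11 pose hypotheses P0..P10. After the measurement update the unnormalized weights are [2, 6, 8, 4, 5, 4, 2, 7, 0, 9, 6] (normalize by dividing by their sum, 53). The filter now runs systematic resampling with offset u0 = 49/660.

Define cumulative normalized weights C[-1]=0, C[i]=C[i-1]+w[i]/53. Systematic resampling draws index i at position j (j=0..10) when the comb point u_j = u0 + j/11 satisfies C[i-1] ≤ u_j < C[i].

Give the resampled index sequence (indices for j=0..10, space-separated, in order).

C = [2/53, 8/53, 16/53, 20/53, 25/53, 29/53, 31/53, 38/53, 38/53, 47/53, 1]
j=0: u_0=49/660 ∈ [2/53, 8/53) → index 1
j=1: u_1=109/660 ∈ [8/53, 16/53) → index 2
j=2: u_2=169/660 ∈ [8/53, 16/53) → index 2
j=3: u_3=229/660 ∈ [16/53, 20/53) → index 3
j=4: u_4=289/660 ∈ [20/53, 25/53) → index 4
j=5: u_5=349/660 ∈ [25/53, 29/53) → index 5
j=6: u_6=409/660 ∈ [31/53, 38/53) → index 7
j=7: u_7=469/660 ∈ [31/53, 38/53) → index 7
j=8: u_8=529/660 ∈ [38/53, 47/53) → index 9
j=9: u_9=589/660 ∈ [47/53, 1) → index 10
j=10: u_10=59/60 ∈ [47/53, 1) → index 10

1 2 2 3 4 5 7 7 9 10 10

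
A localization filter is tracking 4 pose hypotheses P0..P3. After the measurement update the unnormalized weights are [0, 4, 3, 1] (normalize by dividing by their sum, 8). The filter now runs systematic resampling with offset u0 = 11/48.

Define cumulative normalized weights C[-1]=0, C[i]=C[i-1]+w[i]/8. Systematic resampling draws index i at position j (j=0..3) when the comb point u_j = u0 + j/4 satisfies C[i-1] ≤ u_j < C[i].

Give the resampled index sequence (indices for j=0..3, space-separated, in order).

C = [0, 1/2, 7/8, 1]
j=0: u_0=11/48 ∈ [0, 1/2) → index 1
j=1: u_1=23/48 ∈ [0, 1/2) → index 1
j=2: u_2=35/48 ∈ [1/2, 7/8) → index 2
j=3: u_3=47/48 ∈ [7/8, 1) → index 3

1 1 2 3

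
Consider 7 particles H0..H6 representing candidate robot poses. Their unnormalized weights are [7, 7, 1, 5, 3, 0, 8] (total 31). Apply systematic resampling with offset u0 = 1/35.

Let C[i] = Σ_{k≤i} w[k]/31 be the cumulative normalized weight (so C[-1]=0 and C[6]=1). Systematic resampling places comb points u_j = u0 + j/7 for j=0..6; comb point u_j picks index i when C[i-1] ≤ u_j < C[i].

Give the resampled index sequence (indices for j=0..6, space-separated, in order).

C = [7/31, 14/31, 15/31, 20/31, 23/31, 23/31, 1]
j=0: u_0=1/35 ∈ [0, 7/31) → index 0
j=1: u_1=6/35 ∈ [0, 7/31) → index 0
j=2: u_2=11/35 ∈ [7/31, 14/31) → index 1
j=3: u_3=16/35 ∈ [14/31, 15/31) → index 2
j=4: u_4=3/5 ∈ [15/31, 20/31) → index 3
j=5: u_5=26/35 ∈ [23/31, 1) → index 6
j=6: u_6=31/35 ∈ [23/31, 1) → index 6

0 0 1 2 3 6 6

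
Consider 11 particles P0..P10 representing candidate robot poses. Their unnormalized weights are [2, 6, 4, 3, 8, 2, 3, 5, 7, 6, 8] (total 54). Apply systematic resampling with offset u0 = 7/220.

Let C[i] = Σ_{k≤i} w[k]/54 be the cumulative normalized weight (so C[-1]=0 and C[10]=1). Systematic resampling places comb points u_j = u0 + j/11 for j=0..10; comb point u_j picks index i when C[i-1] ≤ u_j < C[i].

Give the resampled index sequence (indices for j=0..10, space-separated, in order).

C = [1/27, 4/27, 2/9, 5/18, 23/54, 25/54, 14/27, 11/18, 20/27, 23/27, 1]
j=0: u_0=7/220 ∈ [0, 1/27) → index 0
j=1: u_1=27/220 ∈ [1/27, 4/27) → index 1
j=2: u_2=47/220 ∈ [4/27, 2/9) → index 2
j=3: u_3=67/220 ∈ [5/18, 23/54) → index 4
j=4: u_4=87/220 ∈ [5/18, 23/54) → index 4
j=5: u_5=107/220 ∈ [25/54, 14/27) → index 6
j=6: u_6=127/220 ∈ [14/27, 11/18) → index 7
j=7: u_7=147/220 ∈ [11/18, 20/27) → index 8
j=8: u_8=167/220 ∈ [20/27, 23/27) → index 9
j=9: u_9=17/20 ∈ [20/27, 23/27) → index 9
j=10: u_10=207/220 ∈ [23/27, 1) → index 10

0 1 2 4 4 6 7 8 9 9 10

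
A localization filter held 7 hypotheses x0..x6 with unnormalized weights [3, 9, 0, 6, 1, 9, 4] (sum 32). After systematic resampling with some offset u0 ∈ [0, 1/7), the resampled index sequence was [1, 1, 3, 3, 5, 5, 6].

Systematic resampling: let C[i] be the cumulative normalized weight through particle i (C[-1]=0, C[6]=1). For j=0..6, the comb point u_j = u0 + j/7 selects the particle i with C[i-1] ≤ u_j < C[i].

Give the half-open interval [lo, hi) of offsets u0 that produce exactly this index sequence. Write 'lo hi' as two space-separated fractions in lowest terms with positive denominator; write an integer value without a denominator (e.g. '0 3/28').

3/32 15/112

C = [3/32, 3/8, 3/8, 9/16, 19/32, 7/8, 1]
j=0 picked index 1: u0 ∈ [3/32, 3/8)
j=1 picked index 1: u0 ∈ [-11/224, 13/56)
j=2 picked index 3: u0 ∈ [5/56, 31/112)
j=3 picked index 3: u0 ∈ [-3/56, 15/112)
j=4 picked index 5: u0 ∈ [5/224, 17/56)
j=5 picked index 5: u0 ∈ [-27/224, 9/56)
j=6 picked index 6: u0 ∈ [1/56, 1/7)
intersection: [3/32, 15/112)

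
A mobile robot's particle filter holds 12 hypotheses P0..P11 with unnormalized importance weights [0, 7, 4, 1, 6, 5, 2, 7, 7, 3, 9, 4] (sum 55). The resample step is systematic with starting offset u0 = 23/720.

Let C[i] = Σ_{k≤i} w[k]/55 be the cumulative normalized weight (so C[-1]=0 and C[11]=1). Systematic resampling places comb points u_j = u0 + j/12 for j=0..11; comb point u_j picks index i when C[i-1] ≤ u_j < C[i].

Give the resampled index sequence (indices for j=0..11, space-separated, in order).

1 1 2 4 5 6 7 8 8 10 10 11

C = [0, 7/55, 1/5, 12/55, 18/55, 23/55, 5/11, 32/55, 39/55, 42/55, 51/55, 1]
j=0: u_0=23/720 ∈ [0, 7/55) → index 1
j=1: u_1=83/720 ∈ [0, 7/55) → index 1
j=2: u_2=143/720 ∈ [7/55, 1/5) → index 2
j=3: u_3=203/720 ∈ [12/55, 18/55) → index 4
j=4: u_4=263/720 ∈ [18/55, 23/55) → index 5
j=5: u_5=323/720 ∈ [23/55, 5/11) → index 6
j=6: u_6=383/720 ∈ [5/11, 32/55) → index 7
j=7: u_7=443/720 ∈ [32/55, 39/55) → index 8
j=8: u_8=503/720 ∈ [32/55, 39/55) → index 8
j=9: u_9=563/720 ∈ [42/55, 51/55) → index 10
j=10: u_10=623/720 ∈ [42/55, 51/55) → index 10
j=11: u_11=683/720 ∈ [51/55, 1) → index 11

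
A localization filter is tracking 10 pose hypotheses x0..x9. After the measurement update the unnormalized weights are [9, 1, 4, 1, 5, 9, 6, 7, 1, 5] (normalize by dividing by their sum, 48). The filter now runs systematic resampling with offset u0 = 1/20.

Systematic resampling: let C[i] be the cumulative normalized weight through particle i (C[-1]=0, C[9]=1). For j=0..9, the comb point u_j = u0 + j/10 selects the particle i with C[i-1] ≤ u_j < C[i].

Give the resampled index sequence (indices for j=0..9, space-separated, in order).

0 0 2 4 5 5 6 7 7 9

C = [3/16, 5/24, 7/24, 5/16, 5/12, 29/48, 35/48, 7/8, 43/48, 1]
j=0: u_0=1/20 ∈ [0, 3/16) → index 0
j=1: u_1=3/20 ∈ [0, 3/16) → index 0
j=2: u_2=1/4 ∈ [5/24, 7/24) → index 2
j=3: u_3=7/20 ∈ [5/16, 5/12) → index 4
j=4: u_4=9/20 ∈ [5/12, 29/48) → index 5
j=5: u_5=11/20 ∈ [5/12, 29/48) → index 5
j=6: u_6=13/20 ∈ [29/48, 35/48) → index 6
j=7: u_7=3/4 ∈ [35/48, 7/8) → index 7
j=8: u_8=17/20 ∈ [35/48, 7/8) → index 7
j=9: u_9=19/20 ∈ [43/48, 1) → index 9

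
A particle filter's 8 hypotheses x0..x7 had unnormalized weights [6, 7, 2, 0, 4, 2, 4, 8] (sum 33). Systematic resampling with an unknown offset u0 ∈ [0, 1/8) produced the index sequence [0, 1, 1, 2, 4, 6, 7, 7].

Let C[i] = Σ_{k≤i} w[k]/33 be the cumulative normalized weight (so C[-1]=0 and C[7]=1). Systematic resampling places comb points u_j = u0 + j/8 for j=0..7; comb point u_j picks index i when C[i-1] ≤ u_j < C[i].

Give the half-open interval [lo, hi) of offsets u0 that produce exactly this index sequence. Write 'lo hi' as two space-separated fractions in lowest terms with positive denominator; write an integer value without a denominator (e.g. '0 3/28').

C = [2/11, 13/33, 5/11, 5/11, 19/33, 7/11, 25/33, 1]
j=0 picked index 0: u0 ∈ [0, 2/11)
j=1 picked index 1: u0 ∈ [5/88, 71/264)
j=2 picked index 1: u0 ∈ [-3/44, 19/132)
j=3 picked index 2: u0 ∈ [5/264, 7/88)
j=4 picked index 4: u0 ∈ [-1/22, 5/66)
j=5 picked index 6: u0 ∈ [1/88, 35/264)
j=6 picked index 7: u0 ∈ [1/132, 1/4)
j=7 picked index 7: u0 ∈ [-31/264, 1/8)
intersection: [5/88, 5/66)

5/88 5/66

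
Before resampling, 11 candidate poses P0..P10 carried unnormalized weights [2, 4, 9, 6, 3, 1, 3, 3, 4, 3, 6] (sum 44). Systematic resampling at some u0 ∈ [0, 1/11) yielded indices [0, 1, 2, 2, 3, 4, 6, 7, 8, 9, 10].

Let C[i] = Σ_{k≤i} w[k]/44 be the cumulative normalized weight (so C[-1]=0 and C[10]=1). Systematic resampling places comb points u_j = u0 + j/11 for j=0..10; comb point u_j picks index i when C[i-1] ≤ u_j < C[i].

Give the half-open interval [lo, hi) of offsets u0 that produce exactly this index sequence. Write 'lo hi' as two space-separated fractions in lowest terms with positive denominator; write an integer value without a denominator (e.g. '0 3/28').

C = [1/22, 3/22, 15/44, 21/44, 6/11, 25/44, 7/11, 31/44, 35/44, 19/22, 1]
j=0 picked index 0: u0 ∈ [0, 1/22)
j=1 picked index 1: u0 ∈ [-1/22, 1/22)
j=2 picked index 2: u0 ∈ [-1/22, 7/44)
j=3 picked index 2: u0 ∈ [-3/22, 3/44)
j=4 picked index 3: u0 ∈ [-1/44, 5/44)
j=5 picked index 4: u0 ∈ [1/44, 1/11)
j=6 picked index 6: u0 ∈ [1/44, 1/11)
j=7 picked index 7: u0 ∈ [0, 3/44)
j=8 picked index 8: u0 ∈ [-1/44, 3/44)
j=9 picked index 9: u0 ∈ [-1/44, 1/22)
j=10 picked index 10: u0 ∈ [-1/22, 1/11)
intersection: [1/44, 1/22)

1/44 1/22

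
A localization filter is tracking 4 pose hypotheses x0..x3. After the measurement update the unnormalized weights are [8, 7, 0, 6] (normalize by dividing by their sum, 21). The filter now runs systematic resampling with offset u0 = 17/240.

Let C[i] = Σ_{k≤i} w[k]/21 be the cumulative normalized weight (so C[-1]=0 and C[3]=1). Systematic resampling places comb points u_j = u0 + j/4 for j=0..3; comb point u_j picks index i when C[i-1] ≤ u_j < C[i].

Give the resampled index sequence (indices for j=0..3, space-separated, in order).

0 0 1 3

C = [8/21, 5/7, 5/7, 1]
j=0: u_0=17/240 ∈ [0, 8/21) → index 0
j=1: u_1=77/240 ∈ [0, 8/21) → index 0
j=2: u_2=137/240 ∈ [8/21, 5/7) → index 1
j=3: u_3=197/240 ∈ [5/7, 1) → index 3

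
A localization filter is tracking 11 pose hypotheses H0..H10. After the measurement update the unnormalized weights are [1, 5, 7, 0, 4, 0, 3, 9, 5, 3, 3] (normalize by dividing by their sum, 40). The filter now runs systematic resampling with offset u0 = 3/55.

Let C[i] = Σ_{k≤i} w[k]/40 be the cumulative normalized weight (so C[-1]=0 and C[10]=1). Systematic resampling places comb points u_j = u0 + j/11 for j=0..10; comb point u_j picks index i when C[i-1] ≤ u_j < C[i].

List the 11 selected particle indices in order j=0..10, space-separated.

1 1 2 4 4 7 7 7 8 9 10

C = [1/40, 3/20, 13/40, 13/40, 17/40, 17/40, 1/2, 29/40, 17/20, 37/40, 1]
j=0: u_0=3/55 ∈ [1/40, 3/20) → index 1
j=1: u_1=8/55 ∈ [1/40, 3/20) → index 1
j=2: u_2=13/55 ∈ [3/20, 13/40) → index 2
j=3: u_3=18/55 ∈ [13/40, 17/40) → index 4
j=4: u_4=23/55 ∈ [13/40, 17/40) → index 4
j=5: u_5=28/55 ∈ [1/2, 29/40) → index 7
j=6: u_6=3/5 ∈ [1/2, 29/40) → index 7
j=7: u_7=38/55 ∈ [1/2, 29/40) → index 7
j=8: u_8=43/55 ∈ [29/40, 17/20) → index 8
j=9: u_9=48/55 ∈ [17/20, 37/40) → index 9
j=10: u_10=53/55 ∈ [37/40, 1) → index 10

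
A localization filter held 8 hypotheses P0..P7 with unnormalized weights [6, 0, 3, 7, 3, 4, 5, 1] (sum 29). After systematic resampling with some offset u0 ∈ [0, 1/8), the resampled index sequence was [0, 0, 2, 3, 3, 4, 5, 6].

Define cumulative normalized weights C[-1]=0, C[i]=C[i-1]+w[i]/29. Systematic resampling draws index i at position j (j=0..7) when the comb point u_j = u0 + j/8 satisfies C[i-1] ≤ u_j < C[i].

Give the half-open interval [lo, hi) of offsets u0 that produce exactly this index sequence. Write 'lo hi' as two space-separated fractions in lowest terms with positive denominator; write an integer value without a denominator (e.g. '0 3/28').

0 7/232

C = [6/29, 6/29, 9/29, 16/29, 19/29, 23/29, 28/29, 1]
j=0 picked index 0: u0 ∈ [0, 6/29)
j=1 picked index 0: u0 ∈ [-1/8, 19/232)
j=2 picked index 2: u0 ∈ [-5/116, 7/116)
j=3 picked index 3: u0 ∈ [-15/232, 41/232)
j=4 picked index 3: u0 ∈ [-11/58, 3/58)
j=5 picked index 4: u0 ∈ [-17/232, 7/232)
j=6 picked index 5: u0 ∈ [-11/116, 5/116)
j=7 picked index 6: u0 ∈ [-19/232, 21/232)
intersection: [0, 7/232)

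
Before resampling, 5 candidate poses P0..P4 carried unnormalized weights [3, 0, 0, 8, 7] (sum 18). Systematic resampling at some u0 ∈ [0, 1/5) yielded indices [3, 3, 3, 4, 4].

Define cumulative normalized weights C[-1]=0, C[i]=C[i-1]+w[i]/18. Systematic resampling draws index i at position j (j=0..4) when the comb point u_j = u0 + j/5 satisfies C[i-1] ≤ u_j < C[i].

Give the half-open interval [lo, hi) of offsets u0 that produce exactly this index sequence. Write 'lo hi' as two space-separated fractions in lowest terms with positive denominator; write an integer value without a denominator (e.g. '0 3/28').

1/6 1/5

C = [1/6, 1/6, 1/6, 11/18, 1]
j=0 picked index 3: u0 ∈ [1/6, 11/18)
j=1 picked index 3: u0 ∈ [-1/30, 37/90)
j=2 picked index 3: u0 ∈ [-7/30, 19/90)
j=3 picked index 4: u0 ∈ [1/90, 2/5)
j=4 picked index 4: u0 ∈ [-17/90, 1/5)
intersection: [1/6, 1/5)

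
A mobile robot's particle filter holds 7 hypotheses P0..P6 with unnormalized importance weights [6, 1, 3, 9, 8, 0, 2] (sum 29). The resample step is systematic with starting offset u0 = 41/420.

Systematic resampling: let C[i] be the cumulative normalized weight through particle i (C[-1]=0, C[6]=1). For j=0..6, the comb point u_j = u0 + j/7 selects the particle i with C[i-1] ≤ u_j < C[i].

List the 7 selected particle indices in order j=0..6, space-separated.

C = [6/29, 7/29, 10/29, 19/29, 27/29, 27/29, 1]
j=0: u_0=41/420 ∈ [0, 6/29) → index 0
j=1: u_1=101/420 ∈ [6/29, 7/29) → index 1
j=2: u_2=23/60 ∈ [10/29, 19/29) → index 3
j=3: u_3=221/420 ∈ [10/29, 19/29) → index 3
j=4: u_4=281/420 ∈ [19/29, 27/29) → index 4
j=5: u_5=341/420 ∈ [19/29, 27/29) → index 4
j=6: u_6=401/420 ∈ [27/29, 1) → index 6

0 1 3 3 4 4 6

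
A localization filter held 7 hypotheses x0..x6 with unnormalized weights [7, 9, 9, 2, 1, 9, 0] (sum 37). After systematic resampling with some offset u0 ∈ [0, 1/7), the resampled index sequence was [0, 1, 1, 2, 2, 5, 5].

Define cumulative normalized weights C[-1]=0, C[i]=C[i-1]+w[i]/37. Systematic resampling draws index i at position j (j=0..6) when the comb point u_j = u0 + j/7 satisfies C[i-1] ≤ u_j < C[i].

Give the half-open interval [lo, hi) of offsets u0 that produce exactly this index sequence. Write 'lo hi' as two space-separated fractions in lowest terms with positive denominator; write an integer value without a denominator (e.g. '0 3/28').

C = [7/37, 16/37, 25/37, 27/37, 28/37, 1, 1]
j=0 picked index 0: u0 ∈ [0, 7/37)
j=1 picked index 1: u0 ∈ [12/259, 75/259)
j=2 picked index 1: u0 ∈ [-25/259, 38/259)
j=3 picked index 2: u0 ∈ [1/259, 64/259)
j=4 picked index 2: u0 ∈ [-36/259, 27/259)
j=5 picked index 5: u0 ∈ [11/259, 2/7)
j=6 picked index 5: u0 ∈ [-26/259, 1/7)
intersection: [12/259, 27/259)

12/259 27/259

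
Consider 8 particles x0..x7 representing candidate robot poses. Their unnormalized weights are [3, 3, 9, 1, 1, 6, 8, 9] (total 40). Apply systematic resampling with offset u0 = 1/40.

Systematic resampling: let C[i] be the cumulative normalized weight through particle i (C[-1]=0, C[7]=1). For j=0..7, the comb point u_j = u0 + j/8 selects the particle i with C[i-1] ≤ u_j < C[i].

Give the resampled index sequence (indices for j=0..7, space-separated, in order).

C = [3/40, 3/20, 3/8, 2/5, 17/40, 23/40, 31/40, 1]
j=0: u_0=1/40 ∈ [0, 3/40) → index 0
j=1: u_1=3/20 ∈ [3/20, 3/8) → index 2
j=2: u_2=11/40 ∈ [3/20, 3/8) → index 2
j=3: u_3=2/5 ∈ [2/5, 17/40) → index 4
j=4: u_4=21/40 ∈ [17/40, 23/40) → index 5
j=5: u_5=13/20 ∈ [23/40, 31/40) → index 6
j=6: u_6=31/40 ∈ [31/40, 1) → index 7
j=7: u_7=9/10 ∈ [31/40, 1) → index 7

0 2 2 4 5 6 7 7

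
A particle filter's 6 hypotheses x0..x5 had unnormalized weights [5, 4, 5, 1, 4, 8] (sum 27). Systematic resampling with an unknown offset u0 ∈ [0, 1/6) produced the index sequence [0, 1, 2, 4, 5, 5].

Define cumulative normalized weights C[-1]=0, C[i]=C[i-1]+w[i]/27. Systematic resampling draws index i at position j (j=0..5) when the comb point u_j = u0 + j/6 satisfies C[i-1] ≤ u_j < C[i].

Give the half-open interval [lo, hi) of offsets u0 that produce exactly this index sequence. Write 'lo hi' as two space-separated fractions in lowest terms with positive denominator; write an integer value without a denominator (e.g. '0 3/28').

1/18 1/6

C = [5/27, 1/3, 14/27, 5/9, 19/27, 1]
j=0 picked index 0: u0 ∈ [0, 5/27)
j=1 picked index 1: u0 ∈ [1/54, 1/6)
j=2 picked index 2: u0 ∈ [0, 5/27)
j=3 picked index 4: u0 ∈ [1/18, 11/54)
j=4 picked index 5: u0 ∈ [1/27, 1/3)
j=5 picked index 5: u0 ∈ [-7/54, 1/6)
intersection: [1/18, 1/6)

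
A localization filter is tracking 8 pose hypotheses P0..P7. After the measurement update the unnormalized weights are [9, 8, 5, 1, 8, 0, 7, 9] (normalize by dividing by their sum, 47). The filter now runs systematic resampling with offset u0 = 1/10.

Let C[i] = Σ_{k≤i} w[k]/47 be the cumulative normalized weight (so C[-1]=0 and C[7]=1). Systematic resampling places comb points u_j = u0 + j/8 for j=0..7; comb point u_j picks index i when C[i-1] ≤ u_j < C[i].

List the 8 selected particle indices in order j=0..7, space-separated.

0 1 1 3 4 6 7 7

C = [9/47, 17/47, 22/47, 23/47, 31/47, 31/47, 38/47, 1]
j=0: u_0=1/10 ∈ [0, 9/47) → index 0
j=1: u_1=9/40 ∈ [9/47, 17/47) → index 1
j=2: u_2=7/20 ∈ [9/47, 17/47) → index 1
j=3: u_3=19/40 ∈ [22/47, 23/47) → index 3
j=4: u_4=3/5 ∈ [23/47, 31/47) → index 4
j=5: u_5=29/40 ∈ [31/47, 38/47) → index 6
j=6: u_6=17/20 ∈ [38/47, 1) → index 7
j=7: u_7=39/40 ∈ [38/47, 1) → index 7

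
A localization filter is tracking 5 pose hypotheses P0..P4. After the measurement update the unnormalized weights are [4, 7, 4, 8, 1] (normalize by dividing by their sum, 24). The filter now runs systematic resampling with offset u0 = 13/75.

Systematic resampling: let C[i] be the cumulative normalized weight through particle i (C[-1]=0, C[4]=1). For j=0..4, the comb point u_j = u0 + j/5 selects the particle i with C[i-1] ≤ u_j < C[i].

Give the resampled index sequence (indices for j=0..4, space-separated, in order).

C = [1/6, 11/24, 5/8, 23/24, 1]
j=0: u_0=13/75 ∈ [1/6, 11/24) → index 1
j=1: u_1=28/75 ∈ [1/6, 11/24) → index 1
j=2: u_2=43/75 ∈ [11/24, 5/8) → index 2
j=3: u_3=58/75 ∈ [5/8, 23/24) → index 3
j=4: u_4=73/75 ∈ [23/24, 1) → index 4

1 1 2 3 4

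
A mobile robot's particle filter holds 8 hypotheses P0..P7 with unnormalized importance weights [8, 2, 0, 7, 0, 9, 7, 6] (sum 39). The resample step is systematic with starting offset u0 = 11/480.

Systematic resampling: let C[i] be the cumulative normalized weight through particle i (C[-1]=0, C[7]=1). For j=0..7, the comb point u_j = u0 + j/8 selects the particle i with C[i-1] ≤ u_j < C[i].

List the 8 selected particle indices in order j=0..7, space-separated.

0 0 3 3 5 5 6 7

C = [8/39, 10/39, 10/39, 17/39, 17/39, 2/3, 11/13, 1]
j=0: u_0=11/480 ∈ [0, 8/39) → index 0
j=1: u_1=71/480 ∈ [0, 8/39) → index 0
j=2: u_2=131/480 ∈ [10/39, 17/39) → index 3
j=3: u_3=191/480 ∈ [10/39, 17/39) → index 3
j=4: u_4=251/480 ∈ [17/39, 2/3) → index 5
j=5: u_5=311/480 ∈ [17/39, 2/3) → index 5
j=6: u_6=371/480 ∈ [2/3, 11/13) → index 6
j=7: u_7=431/480 ∈ [11/13, 1) → index 7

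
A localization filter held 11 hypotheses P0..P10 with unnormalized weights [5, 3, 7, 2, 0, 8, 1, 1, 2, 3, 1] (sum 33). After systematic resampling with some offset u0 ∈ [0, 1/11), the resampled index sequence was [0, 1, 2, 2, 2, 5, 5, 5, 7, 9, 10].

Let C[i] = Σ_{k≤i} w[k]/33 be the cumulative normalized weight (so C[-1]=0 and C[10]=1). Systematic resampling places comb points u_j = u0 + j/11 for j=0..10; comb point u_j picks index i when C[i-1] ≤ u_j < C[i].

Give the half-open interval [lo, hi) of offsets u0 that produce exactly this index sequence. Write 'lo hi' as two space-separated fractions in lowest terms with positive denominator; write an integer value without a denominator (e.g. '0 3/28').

2/33 1/11

C = [5/33, 8/33, 5/11, 17/33, 17/33, 25/33, 26/33, 9/11, 29/33, 32/33, 1]
j=0 picked index 0: u0 ∈ [0, 5/33)
j=1 picked index 1: u0 ∈ [2/33, 5/33)
j=2 picked index 2: u0 ∈ [2/33, 3/11)
j=3 picked index 2: u0 ∈ [-1/33, 2/11)
j=4 picked index 2: u0 ∈ [-4/33, 1/11)
j=5 picked index 5: u0 ∈ [2/33, 10/33)
j=6 picked index 5: u0 ∈ [-1/33, 7/33)
j=7 picked index 5: u0 ∈ [-4/33, 4/33)
j=8 picked index 7: u0 ∈ [2/33, 1/11)
j=9 picked index 9: u0 ∈ [2/33, 5/33)
j=10 picked index 10: u0 ∈ [2/33, 1/11)
intersection: [2/33, 1/11)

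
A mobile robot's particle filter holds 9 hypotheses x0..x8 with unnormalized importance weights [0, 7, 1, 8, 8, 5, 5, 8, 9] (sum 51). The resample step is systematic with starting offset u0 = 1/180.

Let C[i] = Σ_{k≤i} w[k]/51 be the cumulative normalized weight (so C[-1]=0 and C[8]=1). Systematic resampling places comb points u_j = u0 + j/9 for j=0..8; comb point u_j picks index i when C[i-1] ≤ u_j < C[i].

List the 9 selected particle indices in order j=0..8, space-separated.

1 1 3 4 4 5 7 7 8

C = [0, 7/51, 8/51, 16/51, 8/17, 29/51, 2/3, 14/17, 1]
j=0: u_0=1/180 ∈ [0, 7/51) → index 1
j=1: u_1=7/60 ∈ [0, 7/51) → index 1
j=2: u_2=41/180 ∈ [8/51, 16/51) → index 3
j=3: u_3=61/180 ∈ [16/51, 8/17) → index 4
j=4: u_4=9/20 ∈ [16/51, 8/17) → index 4
j=5: u_5=101/180 ∈ [8/17, 29/51) → index 5
j=6: u_6=121/180 ∈ [2/3, 14/17) → index 7
j=7: u_7=47/60 ∈ [2/3, 14/17) → index 7
j=8: u_8=161/180 ∈ [14/17, 1) → index 8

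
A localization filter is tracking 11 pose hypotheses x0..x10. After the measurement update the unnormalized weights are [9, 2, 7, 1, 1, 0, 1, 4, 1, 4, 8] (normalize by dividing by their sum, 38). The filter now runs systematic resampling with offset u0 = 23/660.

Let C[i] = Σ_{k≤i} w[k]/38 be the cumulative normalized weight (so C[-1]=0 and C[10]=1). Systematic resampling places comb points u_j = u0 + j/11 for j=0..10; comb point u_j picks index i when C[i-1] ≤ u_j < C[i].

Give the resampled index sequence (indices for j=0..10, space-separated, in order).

C = [9/38, 11/38, 9/19, 1/2, 10/19, 10/19, 21/38, 25/38, 13/19, 15/19, 1]
j=0: u_0=23/660 ∈ [0, 9/38) → index 0
j=1: u_1=83/660 ∈ [0, 9/38) → index 0
j=2: u_2=13/60 ∈ [0, 9/38) → index 0
j=3: u_3=203/660 ∈ [11/38, 9/19) → index 2
j=4: u_4=263/660 ∈ [11/38, 9/19) → index 2
j=5: u_5=323/660 ∈ [9/19, 1/2) → index 3
j=6: u_6=383/660 ∈ [21/38, 25/38) → index 7
j=7: u_7=443/660 ∈ [25/38, 13/19) → index 8
j=8: u_8=503/660 ∈ [13/19, 15/19) → index 9
j=9: u_9=563/660 ∈ [15/19, 1) → index 10
j=10: u_10=623/660 ∈ [15/19, 1) → index 10

0 0 0 2 2 3 7 8 9 10 10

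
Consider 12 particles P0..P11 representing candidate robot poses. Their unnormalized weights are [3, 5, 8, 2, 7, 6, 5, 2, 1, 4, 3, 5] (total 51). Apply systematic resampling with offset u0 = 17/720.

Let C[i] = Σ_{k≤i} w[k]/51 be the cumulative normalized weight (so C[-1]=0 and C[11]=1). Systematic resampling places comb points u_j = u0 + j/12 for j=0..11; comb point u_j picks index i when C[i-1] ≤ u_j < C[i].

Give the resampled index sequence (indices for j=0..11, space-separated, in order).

C = [1/17, 8/51, 16/51, 6/17, 25/51, 31/51, 12/17, 38/51, 13/17, 43/51, 46/51, 1]
j=0: u_0=17/720 ∈ [0, 1/17) → index 0
j=1: u_1=77/720 ∈ [1/17, 8/51) → index 1
j=2: u_2=137/720 ∈ [8/51, 16/51) → index 2
j=3: u_3=197/720 ∈ [8/51, 16/51) → index 2
j=4: u_4=257/720 ∈ [6/17, 25/51) → index 4
j=5: u_5=317/720 ∈ [6/17, 25/51) → index 4
j=6: u_6=377/720 ∈ [25/51, 31/51) → index 5
j=7: u_7=437/720 ∈ [25/51, 31/51) → index 5
j=8: u_8=497/720 ∈ [31/51, 12/17) → index 6
j=9: u_9=557/720 ∈ [13/17, 43/51) → index 9
j=10: u_10=617/720 ∈ [43/51, 46/51) → index 10
j=11: u_11=677/720 ∈ [46/51, 1) → index 11

0 1 2 2 4 4 5 5 6 9 10 11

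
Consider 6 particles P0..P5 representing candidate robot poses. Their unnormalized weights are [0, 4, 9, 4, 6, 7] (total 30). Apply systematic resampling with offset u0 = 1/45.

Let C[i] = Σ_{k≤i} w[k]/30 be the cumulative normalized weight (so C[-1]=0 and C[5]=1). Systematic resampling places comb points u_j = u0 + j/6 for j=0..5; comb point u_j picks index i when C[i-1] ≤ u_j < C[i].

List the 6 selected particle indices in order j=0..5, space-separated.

1 2 2 3 4 5

C = [0, 2/15, 13/30, 17/30, 23/30, 1]
j=0: u_0=1/45 ∈ [0, 2/15) → index 1
j=1: u_1=17/90 ∈ [2/15, 13/30) → index 2
j=2: u_2=16/45 ∈ [2/15, 13/30) → index 2
j=3: u_3=47/90 ∈ [13/30, 17/30) → index 3
j=4: u_4=31/45 ∈ [17/30, 23/30) → index 4
j=5: u_5=77/90 ∈ [23/30, 1) → index 5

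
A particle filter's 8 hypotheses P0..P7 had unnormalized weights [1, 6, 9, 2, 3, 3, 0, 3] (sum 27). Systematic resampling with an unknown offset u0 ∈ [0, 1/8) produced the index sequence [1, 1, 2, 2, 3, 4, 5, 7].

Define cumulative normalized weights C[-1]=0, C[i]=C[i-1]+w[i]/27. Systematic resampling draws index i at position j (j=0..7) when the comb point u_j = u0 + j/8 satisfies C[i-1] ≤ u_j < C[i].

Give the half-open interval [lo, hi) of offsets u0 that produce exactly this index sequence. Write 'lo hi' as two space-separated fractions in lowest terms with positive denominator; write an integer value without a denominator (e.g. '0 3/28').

C = [1/27, 7/27, 16/27, 2/3, 7/9, 8/9, 8/9, 1]
j=0 picked index 1: u0 ∈ [1/27, 7/27)
j=1 picked index 1: u0 ∈ [-19/216, 29/216)
j=2 picked index 2: u0 ∈ [1/108, 37/108)
j=3 picked index 2: u0 ∈ [-25/216, 47/216)
j=4 picked index 3: u0 ∈ [5/54, 1/6)
j=5 picked index 4: u0 ∈ [1/24, 11/72)
j=6 picked index 5: u0 ∈ [1/36, 5/36)
j=7 picked index 7: u0 ∈ [1/72, 1/8)
intersection: [5/54, 1/8)

5/54 1/8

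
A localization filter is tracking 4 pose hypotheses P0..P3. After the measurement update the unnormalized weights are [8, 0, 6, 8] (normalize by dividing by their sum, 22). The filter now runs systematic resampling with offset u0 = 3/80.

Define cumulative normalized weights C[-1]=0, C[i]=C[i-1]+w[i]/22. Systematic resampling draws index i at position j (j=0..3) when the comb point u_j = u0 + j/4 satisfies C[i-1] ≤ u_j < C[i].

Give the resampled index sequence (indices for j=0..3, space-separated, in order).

C = [4/11, 4/11, 7/11, 1]
j=0: u_0=3/80 ∈ [0, 4/11) → index 0
j=1: u_1=23/80 ∈ [0, 4/11) → index 0
j=2: u_2=43/80 ∈ [4/11, 7/11) → index 2
j=3: u_3=63/80 ∈ [7/11, 1) → index 3

0 0 2 3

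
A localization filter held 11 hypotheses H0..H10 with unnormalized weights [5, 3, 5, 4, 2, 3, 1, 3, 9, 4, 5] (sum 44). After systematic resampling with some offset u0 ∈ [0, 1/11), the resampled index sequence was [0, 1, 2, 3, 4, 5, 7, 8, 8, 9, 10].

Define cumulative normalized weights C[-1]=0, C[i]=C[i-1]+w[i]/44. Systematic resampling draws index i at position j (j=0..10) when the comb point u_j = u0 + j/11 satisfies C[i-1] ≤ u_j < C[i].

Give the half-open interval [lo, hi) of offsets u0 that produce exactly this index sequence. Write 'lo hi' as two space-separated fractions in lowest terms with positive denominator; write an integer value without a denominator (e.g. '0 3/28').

1/44 1/22

C = [5/44, 2/11, 13/44, 17/44, 19/44, 1/2, 23/44, 13/22, 35/44, 39/44, 1]
j=0 picked index 0: u0 ∈ [0, 5/44)
j=1 picked index 1: u0 ∈ [1/44, 1/11)
j=2 picked index 2: u0 ∈ [0, 5/44)
j=3 picked index 3: u0 ∈ [1/44, 5/44)
j=4 picked index 4: u0 ∈ [1/44, 3/44)
j=5 picked index 5: u0 ∈ [-1/44, 1/22)
j=6 picked index 7: u0 ∈ [-1/44, 1/22)
j=7 picked index 8: u0 ∈ [-1/22, 7/44)
j=8 picked index 8: u0 ∈ [-3/22, 3/44)
j=9 picked index 9: u0 ∈ [-1/44, 3/44)
j=10 picked index 10: u0 ∈ [-1/44, 1/11)
intersection: [1/44, 1/22)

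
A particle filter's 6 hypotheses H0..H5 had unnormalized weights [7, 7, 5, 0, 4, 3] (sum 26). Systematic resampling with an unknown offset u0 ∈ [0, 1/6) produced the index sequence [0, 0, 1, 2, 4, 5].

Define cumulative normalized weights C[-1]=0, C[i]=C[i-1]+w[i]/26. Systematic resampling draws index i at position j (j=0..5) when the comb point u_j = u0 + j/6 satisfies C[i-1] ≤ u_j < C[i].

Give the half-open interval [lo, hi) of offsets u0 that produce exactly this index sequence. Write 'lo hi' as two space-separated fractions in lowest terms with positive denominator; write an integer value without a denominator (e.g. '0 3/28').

C = [7/26, 7/13, 19/26, 19/26, 23/26, 1]
j=0 picked index 0: u0 ∈ [0, 7/26)
j=1 picked index 0: u0 ∈ [-1/6, 4/39)
j=2 picked index 1: u0 ∈ [-5/78, 8/39)
j=3 picked index 2: u0 ∈ [1/26, 3/13)
j=4 picked index 4: u0 ∈ [5/78, 17/78)
j=5 picked index 5: u0 ∈ [2/39, 1/6)
intersection: [5/78, 4/39)

5/78 4/39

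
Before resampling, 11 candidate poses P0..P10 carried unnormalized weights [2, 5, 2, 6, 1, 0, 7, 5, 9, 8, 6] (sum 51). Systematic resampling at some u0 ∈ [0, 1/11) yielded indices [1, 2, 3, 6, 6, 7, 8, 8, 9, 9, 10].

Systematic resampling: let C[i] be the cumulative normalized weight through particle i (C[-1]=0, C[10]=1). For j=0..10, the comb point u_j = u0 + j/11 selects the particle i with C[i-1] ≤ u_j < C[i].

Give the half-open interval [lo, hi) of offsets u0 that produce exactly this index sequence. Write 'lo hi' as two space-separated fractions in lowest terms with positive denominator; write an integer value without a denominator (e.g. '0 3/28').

C = [2/51, 7/51, 3/17, 5/17, 16/51, 16/51, 23/51, 28/51, 37/51, 15/17, 1]
j=0 picked index 1: u0 ∈ [2/51, 7/51)
j=1 picked index 2: u0 ∈ [26/561, 16/187)
j=2 picked index 3: u0 ∈ [-1/187, 21/187)
j=3 picked index 6: u0 ∈ [23/561, 100/561)
j=4 picked index 6: u0 ∈ [-28/561, 49/561)
j=5 picked index 7: u0 ∈ [-2/561, 53/561)
j=6 picked index 8: u0 ∈ [2/561, 101/561)
j=7 picked index 8: u0 ∈ [-49/561, 50/561)
j=8 picked index 9: u0 ∈ [-1/561, 29/187)
j=9 picked index 9: u0 ∈ [-52/561, 12/187)
j=10 picked index 10: u0 ∈ [-5/187, 1/11)
intersection: [26/561, 12/187)

26/561 12/187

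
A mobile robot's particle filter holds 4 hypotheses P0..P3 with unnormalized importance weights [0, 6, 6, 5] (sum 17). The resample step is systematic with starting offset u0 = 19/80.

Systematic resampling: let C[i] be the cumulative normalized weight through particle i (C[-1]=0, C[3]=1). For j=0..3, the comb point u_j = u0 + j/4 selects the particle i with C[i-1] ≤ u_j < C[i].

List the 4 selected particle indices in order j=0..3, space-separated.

1 2 3 3

C = [0, 6/17, 12/17, 1]
j=0: u_0=19/80 ∈ [0, 6/17) → index 1
j=1: u_1=39/80 ∈ [6/17, 12/17) → index 2
j=2: u_2=59/80 ∈ [12/17, 1) → index 3
j=3: u_3=79/80 ∈ [12/17, 1) → index 3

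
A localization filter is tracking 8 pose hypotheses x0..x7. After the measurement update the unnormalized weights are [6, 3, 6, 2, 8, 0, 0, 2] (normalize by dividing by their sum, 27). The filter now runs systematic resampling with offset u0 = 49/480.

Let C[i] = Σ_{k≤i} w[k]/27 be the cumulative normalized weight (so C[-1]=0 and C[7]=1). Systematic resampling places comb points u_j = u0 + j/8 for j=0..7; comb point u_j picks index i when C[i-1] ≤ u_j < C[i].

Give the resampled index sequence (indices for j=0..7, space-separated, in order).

C = [2/9, 1/3, 5/9, 17/27, 25/27, 25/27, 25/27, 1]
j=0: u_0=49/480 ∈ [0, 2/9) → index 0
j=1: u_1=109/480 ∈ [2/9, 1/3) → index 1
j=2: u_2=169/480 ∈ [1/3, 5/9) → index 2
j=3: u_3=229/480 ∈ [1/3, 5/9) → index 2
j=4: u_4=289/480 ∈ [5/9, 17/27) → index 3
j=5: u_5=349/480 ∈ [17/27, 25/27) → index 4
j=6: u_6=409/480 ∈ [17/27, 25/27) → index 4
j=7: u_7=469/480 ∈ [25/27, 1) → index 7

0 1 2 2 3 4 4 7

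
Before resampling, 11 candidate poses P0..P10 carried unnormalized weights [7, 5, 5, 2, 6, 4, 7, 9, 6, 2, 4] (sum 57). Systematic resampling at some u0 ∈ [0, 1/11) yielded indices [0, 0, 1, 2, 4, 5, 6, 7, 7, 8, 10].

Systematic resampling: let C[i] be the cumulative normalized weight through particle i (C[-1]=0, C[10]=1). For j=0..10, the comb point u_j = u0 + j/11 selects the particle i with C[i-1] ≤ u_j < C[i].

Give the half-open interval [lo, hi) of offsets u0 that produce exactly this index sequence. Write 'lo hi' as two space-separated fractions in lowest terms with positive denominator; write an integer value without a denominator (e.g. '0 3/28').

13/627 16/627

C = [7/57, 4/19, 17/57, 1/3, 25/57, 29/57, 12/19, 15/19, 17/19, 53/57, 1]
j=0 picked index 0: u0 ∈ [0, 7/57)
j=1 picked index 0: u0 ∈ [-1/11, 20/627)
j=2 picked index 1: u0 ∈ [-37/627, 6/209)
j=3 picked index 2: u0 ∈ [-13/209, 16/627)
j=4 picked index 4: u0 ∈ [-1/33, 47/627)
j=5 picked index 5: u0 ∈ [-10/627, 34/627)
j=6 picked index 6: u0 ∈ [-23/627, 18/209)
j=7 picked index 7: u0 ∈ [-1/209, 32/209)
j=8 picked index 7: u0 ∈ [-20/209, 13/209)
j=9 picked index 8: u0 ∈ [-6/209, 16/209)
j=10 picked index 10: u0 ∈ [13/627, 1/11)
intersection: [13/627, 16/627)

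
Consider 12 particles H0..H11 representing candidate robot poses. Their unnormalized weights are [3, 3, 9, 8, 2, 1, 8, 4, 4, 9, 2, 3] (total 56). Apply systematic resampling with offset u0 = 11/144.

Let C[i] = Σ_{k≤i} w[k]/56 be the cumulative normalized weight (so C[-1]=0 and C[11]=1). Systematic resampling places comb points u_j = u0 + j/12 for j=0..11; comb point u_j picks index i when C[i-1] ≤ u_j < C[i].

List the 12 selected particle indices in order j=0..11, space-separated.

C = [3/56, 3/28, 15/56, 23/56, 25/56, 13/28, 17/28, 19/28, 3/4, 51/56, 53/56, 1]
j=0: u_0=11/144 ∈ [3/56, 3/28) → index 1
j=1: u_1=23/144 ∈ [3/28, 15/56) → index 2
j=2: u_2=35/144 ∈ [3/28, 15/56) → index 2
j=3: u_3=47/144 ∈ [15/56, 23/56) → index 3
j=4: u_4=59/144 ∈ [15/56, 23/56) → index 3
j=5: u_5=71/144 ∈ [13/28, 17/28) → index 6
j=6: u_6=83/144 ∈ [13/28, 17/28) → index 6
j=7: u_7=95/144 ∈ [17/28, 19/28) → index 7
j=8: u_8=107/144 ∈ [19/28, 3/4) → index 8
j=9: u_9=119/144 ∈ [3/4, 51/56) → index 9
j=10: u_10=131/144 ∈ [3/4, 51/56) → index 9
j=11: u_11=143/144 ∈ [53/56, 1) → index 11

1 2 2 3 3 6 6 7 8 9 9 11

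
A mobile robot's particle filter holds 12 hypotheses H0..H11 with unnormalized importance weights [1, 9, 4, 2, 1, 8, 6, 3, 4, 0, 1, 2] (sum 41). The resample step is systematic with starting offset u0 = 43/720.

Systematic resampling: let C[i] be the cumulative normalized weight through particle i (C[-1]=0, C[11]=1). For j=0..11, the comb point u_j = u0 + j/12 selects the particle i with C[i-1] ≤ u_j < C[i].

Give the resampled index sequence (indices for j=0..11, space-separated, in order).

1 1 1 2 4 5 5 6 6 7 8 11

C = [1/41, 10/41, 14/41, 16/41, 17/41, 25/41, 31/41, 34/41, 38/41, 38/41, 39/41, 1]
j=0: u_0=43/720 ∈ [1/41, 10/41) → index 1
j=1: u_1=103/720 ∈ [1/41, 10/41) → index 1
j=2: u_2=163/720 ∈ [1/41, 10/41) → index 1
j=3: u_3=223/720 ∈ [10/41, 14/41) → index 2
j=4: u_4=283/720 ∈ [16/41, 17/41) → index 4
j=5: u_5=343/720 ∈ [17/41, 25/41) → index 5
j=6: u_6=403/720 ∈ [17/41, 25/41) → index 5
j=7: u_7=463/720 ∈ [25/41, 31/41) → index 6
j=8: u_8=523/720 ∈ [25/41, 31/41) → index 6
j=9: u_9=583/720 ∈ [31/41, 34/41) → index 7
j=10: u_10=643/720 ∈ [34/41, 38/41) → index 8
j=11: u_11=703/720 ∈ [39/41, 1) → index 11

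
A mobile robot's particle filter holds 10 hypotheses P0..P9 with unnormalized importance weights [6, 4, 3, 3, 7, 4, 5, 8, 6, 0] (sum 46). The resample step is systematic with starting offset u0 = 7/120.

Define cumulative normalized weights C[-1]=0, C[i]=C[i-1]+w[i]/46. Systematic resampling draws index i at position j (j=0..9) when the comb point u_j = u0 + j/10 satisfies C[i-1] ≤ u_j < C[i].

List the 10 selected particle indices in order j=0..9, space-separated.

0 1 2 4 4 5 6 7 7 8

C = [3/23, 5/23, 13/46, 8/23, 1/2, 27/46, 16/23, 20/23, 1, 1]
j=0: u_0=7/120 ∈ [0, 3/23) → index 0
j=1: u_1=19/120 ∈ [3/23, 5/23) → index 1
j=2: u_2=31/120 ∈ [5/23, 13/46) → index 2
j=3: u_3=43/120 ∈ [8/23, 1/2) → index 4
j=4: u_4=11/24 ∈ [8/23, 1/2) → index 4
j=5: u_5=67/120 ∈ [1/2, 27/46) → index 5
j=6: u_6=79/120 ∈ [27/46, 16/23) → index 6
j=7: u_7=91/120 ∈ [16/23, 20/23) → index 7
j=8: u_8=103/120 ∈ [16/23, 20/23) → index 7
j=9: u_9=23/24 ∈ [20/23, 1) → index 8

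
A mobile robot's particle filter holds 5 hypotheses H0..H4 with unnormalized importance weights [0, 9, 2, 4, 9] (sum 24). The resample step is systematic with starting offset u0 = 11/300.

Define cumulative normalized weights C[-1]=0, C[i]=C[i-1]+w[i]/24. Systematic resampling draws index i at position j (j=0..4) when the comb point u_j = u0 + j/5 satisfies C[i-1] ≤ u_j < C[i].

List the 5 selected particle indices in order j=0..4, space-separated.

C = [0, 3/8, 11/24, 5/8, 1]
j=0: u_0=11/300 ∈ [0, 3/8) → index 1
j=1: u_1=71/300 ∈ [0, 3/8) → index 1
j=2: u_2=131/300 ∈ [3/8, 11/24) → index 2
j=3: u_3=191/300 ∈ [5/8, 1) → index 4
j=4: u_4=251/300 ∈ [5/8, 1) → index 4

1 1 2 4 4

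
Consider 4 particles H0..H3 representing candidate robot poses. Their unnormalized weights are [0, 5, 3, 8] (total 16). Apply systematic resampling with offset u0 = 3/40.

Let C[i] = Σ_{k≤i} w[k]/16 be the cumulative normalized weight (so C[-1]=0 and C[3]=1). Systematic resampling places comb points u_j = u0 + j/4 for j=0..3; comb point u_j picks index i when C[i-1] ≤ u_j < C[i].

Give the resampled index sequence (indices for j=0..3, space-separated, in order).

C = [0, 5/16, 1/2, 1]
j=0: u_0=3/40 ∈ [0, 5/16) → index 1
j=1: u_1=13/40 ∈ [5/16, 1/2) → index 2
j=2: u_2=23/40 ∈ [1/2, 1) → index 3
j=3: u_3=33/40 ∈ [1/2, 1) → index 3

1 2 3 3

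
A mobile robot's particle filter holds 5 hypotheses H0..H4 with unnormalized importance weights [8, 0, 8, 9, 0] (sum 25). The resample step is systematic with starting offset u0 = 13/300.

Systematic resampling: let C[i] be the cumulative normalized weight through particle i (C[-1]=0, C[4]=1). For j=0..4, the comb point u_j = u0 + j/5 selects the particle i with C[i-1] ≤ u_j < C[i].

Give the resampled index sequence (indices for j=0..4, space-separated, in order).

C = [8/25, 8/25, 16/25, 1, 1]
j=0: u_0=13/300 ∈ [0, 8/25) → index 0
j=1: u_1=73/300 ∈ [0, 8/25) → index 0
j=2: u_2=133/300 ∈ [8/25, 16/25) → index 2
j=3: u_3=193/300 ∈ [16/25, 1) → index 3
j=4: u_4=253/300 ∈ [16/25, 1) → index 3

0 0 2 3 3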